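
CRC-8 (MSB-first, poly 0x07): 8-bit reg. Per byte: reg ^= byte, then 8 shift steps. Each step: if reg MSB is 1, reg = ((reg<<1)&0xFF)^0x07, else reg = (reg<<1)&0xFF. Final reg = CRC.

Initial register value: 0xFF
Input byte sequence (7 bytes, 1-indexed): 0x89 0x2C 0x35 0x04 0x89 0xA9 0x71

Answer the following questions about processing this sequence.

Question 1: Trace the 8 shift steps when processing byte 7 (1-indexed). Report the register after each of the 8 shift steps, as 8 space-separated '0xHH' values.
Answer: 0x69 0xD2 0xA3 0x41 0x82 0x03 0x06 0x0C

Derivation:
After byte 1 (0x89): reg=0x45
After byte 2 (0x2C): reg=0x18
After byte 3 (0x35): reg=0xC3
After byte 4 (0x04): reg=0x5B
After byte 5 (0x89): reg=0x30
After byte 6 (0xA9): reg=0xC6
Register before byte 7: 0xC6
After XOR with byte 0x71: 0xB7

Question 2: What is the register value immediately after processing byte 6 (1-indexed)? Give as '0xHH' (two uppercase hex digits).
Answer: 0xC6

Derivation:
After byte 1 (0x89): reg=0x45
After byte 2 (0x2C): reg=0x18
After byte 3 (0x35): reg=0xC3
After byte 4 (0x04): reg=0x5B
After byte 5 (0x89): reg=0x30
After byte 6 (0xA9): reg=0xC6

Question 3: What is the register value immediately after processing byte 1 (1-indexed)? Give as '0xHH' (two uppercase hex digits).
After byte 1 (0x89): reg=0x45

Answer: 0x45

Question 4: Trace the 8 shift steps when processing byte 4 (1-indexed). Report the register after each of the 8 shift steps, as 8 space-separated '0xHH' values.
After byte 1 (0x89): reg=0x45
After byte 2 (0x2C): reg=0x18
After byte 3 (0x35): reg=0xC3
Register before byte 4: 0xC3
After XOR with byte 0x04: 0xC7

Answer: 0x89 0x15 0x2A 0x54 0xA8 0x57 0xAE 0x5B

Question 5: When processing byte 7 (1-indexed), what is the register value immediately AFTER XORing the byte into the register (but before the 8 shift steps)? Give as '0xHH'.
Answer: 0xB7

Derivation:
Register before byte 7: 0xC6
Byte 7: 0x71
0xC6 XOR 0x71 = 0xB7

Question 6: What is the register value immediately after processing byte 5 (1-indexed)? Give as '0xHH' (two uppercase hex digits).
After byte 1 (0x89): reg=0x45
After byte 2 (0x2C): reg=0x18
After byte 3 (0x35): reg=0xC3
After byte 4 (0x04): reg=0x5B
After byte 5 (0x89): reg=0x30

Answer: 0x30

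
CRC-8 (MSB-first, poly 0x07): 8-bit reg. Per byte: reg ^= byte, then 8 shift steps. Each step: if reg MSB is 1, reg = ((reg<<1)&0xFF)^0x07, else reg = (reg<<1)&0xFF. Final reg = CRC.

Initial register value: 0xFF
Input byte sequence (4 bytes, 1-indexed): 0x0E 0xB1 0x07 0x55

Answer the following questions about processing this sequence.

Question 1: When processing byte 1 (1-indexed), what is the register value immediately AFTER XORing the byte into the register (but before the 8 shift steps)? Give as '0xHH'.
Answer: 0xF1

Derivation:
Register before byte 1: 0xFF
Byte 1: 0x0E
0xFF XOR 0x0E = 0xF1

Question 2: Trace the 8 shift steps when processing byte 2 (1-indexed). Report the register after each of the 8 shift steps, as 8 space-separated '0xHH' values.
Answer: 0xD0 0xA7 0x49 0x92 0x23 0x46 0x8C 0x1F

Derivation:
After byte 1 (0x0E): reg=0xD9
Register before byte 2: 0xD9
After XOR with byte 0xB1: 0x68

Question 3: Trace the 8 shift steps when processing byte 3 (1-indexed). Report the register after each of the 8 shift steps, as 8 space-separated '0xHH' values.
Answer: 0x30 0x60 0xC0 0x87 0x09 0x12 0x24 0x48

Derivation:
After byte 1 (0x0E): reg=0xD9
After byte 2 (0xB1): reg=0x1F
Register before byte 3: 0x1F
After XOR with byte 0x07: 0x18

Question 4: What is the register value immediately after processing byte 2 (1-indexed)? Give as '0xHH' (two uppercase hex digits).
After byte 1 (0x0E): reg=0xD9
After byte 2 (0xB1): reg=0x1F

Answer: 0x1F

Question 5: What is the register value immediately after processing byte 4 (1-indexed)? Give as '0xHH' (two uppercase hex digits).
After byte 1 (0x0E): reg=0xD9
After byte 2 (0xB1): reg=0x1F
After byte 3 (0x07): reg=0x48
After byte 4 (0x55): reg=0x53

Answer: 0x53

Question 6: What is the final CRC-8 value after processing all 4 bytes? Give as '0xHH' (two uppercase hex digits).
After byte 1 (0x0E): reg=0xD9
After byte 2 (0xB1): reg=0x1F
After byte 3 (0x07): reg=0x48
After byte 4 (0x55): reg=0x53

Answer: 0x53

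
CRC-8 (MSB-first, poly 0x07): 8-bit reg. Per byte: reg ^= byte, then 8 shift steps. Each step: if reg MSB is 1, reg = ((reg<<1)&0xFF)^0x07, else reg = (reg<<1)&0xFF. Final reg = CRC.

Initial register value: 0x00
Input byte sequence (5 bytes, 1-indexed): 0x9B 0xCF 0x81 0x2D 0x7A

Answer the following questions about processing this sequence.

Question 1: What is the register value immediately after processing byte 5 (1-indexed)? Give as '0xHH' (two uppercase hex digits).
After byte 1 (0x9B): reg=0xC8
After byte 2 (0xCF): reg=0x15
After byte 3 (0x81): reg=0xE5
After byte 4 (0x2D): reg=0x76
After byte 5 (0x7A): reg=0x24

Answer: 0x24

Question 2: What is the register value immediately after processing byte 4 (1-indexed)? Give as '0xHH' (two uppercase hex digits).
After byte 1 (0x9B): reg=0xC8
After byte 2 (0xCF): reg=0x15
After byte 3 (0x81): reg=0xE5
After byte 4 (0x2D): reg=0x76

Answer: 0x76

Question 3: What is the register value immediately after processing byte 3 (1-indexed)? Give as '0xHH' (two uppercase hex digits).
After byte 1 (0x9B): reg=0xC8
After byte 2 (0xCF): reg=0x15
After byte 3 (0x81): reg=0xE5

Answer: 0xE5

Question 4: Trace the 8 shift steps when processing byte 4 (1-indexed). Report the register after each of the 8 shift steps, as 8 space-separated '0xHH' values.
After byte 1 (0x9B): reg=0xC8
After byte 2 (0xCF): reg=0x15
After byte 3 (0x81): reg=0xE5
Register before byte 4: 0xE5
After XOR with byte 0x2D: 0xC8

Answer: 0x97 0x29 0x52 0xA4 0x4F 0x9E 0x3B 0x76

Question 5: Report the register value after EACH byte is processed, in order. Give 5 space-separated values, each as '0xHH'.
0xC8 0x15 0xE5 0x76 0x24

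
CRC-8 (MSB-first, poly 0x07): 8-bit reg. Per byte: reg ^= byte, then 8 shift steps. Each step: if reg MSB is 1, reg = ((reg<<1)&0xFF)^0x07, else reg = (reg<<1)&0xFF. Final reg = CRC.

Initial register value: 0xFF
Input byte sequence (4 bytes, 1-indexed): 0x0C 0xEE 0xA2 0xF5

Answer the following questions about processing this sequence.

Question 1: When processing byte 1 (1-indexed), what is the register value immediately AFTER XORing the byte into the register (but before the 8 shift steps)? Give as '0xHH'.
Register before byte 1: 0xFF
Byte 1: 0x0C
0xFF XOR 0x0C = 0xF3

Answer: 0xF3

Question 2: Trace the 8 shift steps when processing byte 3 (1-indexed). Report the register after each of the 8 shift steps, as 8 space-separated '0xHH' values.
After byte 1 (0x0C): reg=0xD7
After byte 2 (0xEE): reg=0xAF
Register before byte 3: 0xAF
After XOR with byte 0xA2: 0x0D

Answer: 0x1A 0x34 0x68 0xD0 0xA7 0x49 0x92 0x23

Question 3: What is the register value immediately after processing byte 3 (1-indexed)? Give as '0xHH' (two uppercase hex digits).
Answer: 0x23

Derivation:
After byte 1 (0x0C): reg=0xD7
After byte 2 (0xEE): reg=0xAF
After byte 3 (0xA2): reg=0x23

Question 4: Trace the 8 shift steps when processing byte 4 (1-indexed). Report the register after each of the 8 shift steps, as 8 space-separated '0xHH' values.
After byte 1 (0x0C): reg=0xD7
After byte 2 (0xEE): reg=0xAF
After byte 3 (0xA2): reg=0x23
Register before byte 4: 0x23
After XOR with byte 0xF5: 0xD6

Answer: 0xAB 0x51 0xA2 0x43 0x86 0x0B 0x16 0x2C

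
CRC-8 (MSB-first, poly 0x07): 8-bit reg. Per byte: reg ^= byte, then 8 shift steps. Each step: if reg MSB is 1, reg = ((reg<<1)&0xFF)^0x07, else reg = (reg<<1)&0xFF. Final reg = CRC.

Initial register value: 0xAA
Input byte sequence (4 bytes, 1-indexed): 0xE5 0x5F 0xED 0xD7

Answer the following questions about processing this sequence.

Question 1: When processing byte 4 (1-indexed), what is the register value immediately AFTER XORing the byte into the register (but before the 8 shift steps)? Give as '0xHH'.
Answer: 0x54

Derivation:
Register before byte 4: 0x83
Byte 4: 0xD7
0x83 XOR 0xD7 = 0x54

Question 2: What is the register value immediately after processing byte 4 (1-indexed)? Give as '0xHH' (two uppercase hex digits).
Answer: 0xAB

Derivation:
After byte 1 (0xE5): reg=0xEA
After byte 2 (0x5F): reg=0x02
After byte 3 (0xED): reg=0x83
After byte 4 (0xD7): reg=0xAB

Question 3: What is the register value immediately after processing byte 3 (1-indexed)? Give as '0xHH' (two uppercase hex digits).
Answer: 0x83

Derivation:
After byte 1 (0xE5): reg=0xEA
After byte 2 (0x5F): reg=0x02
After byte 3 (0xED): reg=0x83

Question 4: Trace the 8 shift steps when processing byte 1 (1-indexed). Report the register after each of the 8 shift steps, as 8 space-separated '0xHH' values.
Answer: 0x9E 0x3B 0x76 0xEC 0xDF 0xB9 0x75 0xEA

Derivation:
Register before byte 1: 0xAA
After XOR with byte 0xE5: 0x4F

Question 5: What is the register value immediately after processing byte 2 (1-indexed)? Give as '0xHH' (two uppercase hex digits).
Answer: 0x02

Derivation:
After byte 1 (0xE5): reg=0xEA
After byte 2 (0x5F): reg=0x02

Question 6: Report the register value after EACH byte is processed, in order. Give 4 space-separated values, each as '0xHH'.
0xEA 0x02 0x83 0xAB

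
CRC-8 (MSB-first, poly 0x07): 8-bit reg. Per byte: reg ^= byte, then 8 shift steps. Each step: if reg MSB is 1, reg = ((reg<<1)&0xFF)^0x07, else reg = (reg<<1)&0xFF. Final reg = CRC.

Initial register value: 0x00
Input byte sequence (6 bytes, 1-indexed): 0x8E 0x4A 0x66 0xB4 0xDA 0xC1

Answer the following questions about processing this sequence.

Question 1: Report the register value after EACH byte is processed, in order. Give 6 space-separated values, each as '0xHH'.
0xA3 0x91 0xCB 0x7A 0x69 0x51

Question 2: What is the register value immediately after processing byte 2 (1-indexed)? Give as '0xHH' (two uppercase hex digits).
After byte 1 (0x8E): reg=0xA3
After byte 2 (0x4A): reg=0x91

Answer: 0x91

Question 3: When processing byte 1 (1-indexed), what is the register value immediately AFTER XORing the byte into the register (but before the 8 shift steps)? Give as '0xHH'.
Register before byte 1: 0x00
Byte 1: 0x8E
0x00 XOR 0x8E = 0x8E

Answer: 0x8E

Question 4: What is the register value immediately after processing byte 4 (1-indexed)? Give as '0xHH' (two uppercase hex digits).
Answer: 0x7A

Derivation:
After byte 1 (0x8E): reg=0xA3
After byte 2 (0x4A): reg=0x91
After byte 3 (0x66): reg=0xCB
After byte 4 (0xB4): reg=0x7A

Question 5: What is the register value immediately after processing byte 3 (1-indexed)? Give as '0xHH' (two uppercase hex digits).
Answer: 0xCB

Derivation:
After byte 1 (0x8E): reg=0xA3
After byte 2 (0x4A): reg=0x91
After byte 3 (0x66): reg=0xCB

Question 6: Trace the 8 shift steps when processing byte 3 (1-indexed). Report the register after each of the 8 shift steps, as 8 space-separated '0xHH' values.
Answer: 0xE9 0xD5 0xAD 0x5D 0xBA 0x73 0xE6 0xCB

Derivation:
After byte 1 (0x8E): reg=0xA3
After byte 2 (0x4A): reg=0x91
Register before byte 3: 0x91
After XOR with byte 0x66: 0xF7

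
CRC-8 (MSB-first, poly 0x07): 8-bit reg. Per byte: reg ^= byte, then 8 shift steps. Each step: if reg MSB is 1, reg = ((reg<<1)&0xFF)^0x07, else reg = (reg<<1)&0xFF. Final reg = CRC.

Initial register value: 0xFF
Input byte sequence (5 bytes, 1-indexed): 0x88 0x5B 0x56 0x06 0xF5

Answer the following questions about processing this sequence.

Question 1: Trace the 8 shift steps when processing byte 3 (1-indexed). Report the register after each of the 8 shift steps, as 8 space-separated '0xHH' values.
After byte 1 (0x88): reg=0x42
After byte 2 (0x5B): reg=0x4F
Register before byte 3: 0x4F
After XOR with byte 0x56: 0x19

Answer: 0x32 0x64 0xC8 0x97 0x29 0x52 0xA4 0x4F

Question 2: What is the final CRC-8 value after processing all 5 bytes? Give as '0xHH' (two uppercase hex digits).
After byte 1 (0x88): reg=0x42
After byte 2 (0x5B): reg=0x4F
After byte 3 (0x56): reg=0x4F
After byte 4 (0x06): reg=0xF8
After byte 5 (0xF5): reg=0x23

Answer: 0x23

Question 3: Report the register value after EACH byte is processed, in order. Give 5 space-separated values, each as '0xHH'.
0x42 0x4F 0x4F 0xF8 0x23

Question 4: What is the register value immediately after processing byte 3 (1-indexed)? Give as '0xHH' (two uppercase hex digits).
Answer: 0x4F

Derivation:
After byte 1 (0x88): reg=0x42
After byte 2 (0x5B): reg=0x4F
After byte 3 (0x56): reg=0x4F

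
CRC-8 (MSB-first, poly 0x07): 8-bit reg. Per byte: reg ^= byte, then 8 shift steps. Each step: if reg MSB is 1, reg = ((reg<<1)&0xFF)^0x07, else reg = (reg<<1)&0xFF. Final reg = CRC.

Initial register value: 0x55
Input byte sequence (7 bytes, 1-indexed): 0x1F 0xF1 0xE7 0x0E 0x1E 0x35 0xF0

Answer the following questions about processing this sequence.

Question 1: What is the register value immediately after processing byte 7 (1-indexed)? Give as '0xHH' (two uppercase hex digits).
After byte 1 (0x1F): reg=0xF1
After byte 2 (0xF1): reg=0x00
After byte 3 (0xE7): reg=0xBB
After byte 4 (0x0E): reg=0x02
After byte 5 (0x1E): reg=0x54
After byte 6 (0x35): reg=0x20
After byte 7 (0xF0): reg=0x3E

Answer: 0x3E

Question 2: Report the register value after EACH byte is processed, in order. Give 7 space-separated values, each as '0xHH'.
0xF1 0x00 0xBB 0x02 0x54 0x20 0x3E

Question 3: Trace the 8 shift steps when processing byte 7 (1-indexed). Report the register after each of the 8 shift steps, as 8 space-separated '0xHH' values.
After byte 1 (0x1F): reg=0xF1
After byte 2 (0xF1): reg=0x00
After byte 3 (0xE7): reg=0xBB
After byte 4 (0x0E): reg=0x02
After byte 5 (0x1E): reg=0x54
After byte 6 (0x35): reg=0x20
Register before byte 7: 0x20
After XOR with byte 0xF0: 0xD0

Answer: 0xA7 0x49 0x92 0x23 0x46 0x8C 0x1F 0x3E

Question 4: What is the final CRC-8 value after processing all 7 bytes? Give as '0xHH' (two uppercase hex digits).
After byte 1 (0x1F): reg=0xF1
After byte 2 (0xF1): reg=0x00
After byte 3 (0xE7): reg=0xBB
After byte 4 (0x0E): reg=0x02
After byte 5 (0x1E): reg=0x54
After byte 6 (0x35): reg=0x20
After byte 7 (0xF0): reg=0x3E

Answer: 0x3E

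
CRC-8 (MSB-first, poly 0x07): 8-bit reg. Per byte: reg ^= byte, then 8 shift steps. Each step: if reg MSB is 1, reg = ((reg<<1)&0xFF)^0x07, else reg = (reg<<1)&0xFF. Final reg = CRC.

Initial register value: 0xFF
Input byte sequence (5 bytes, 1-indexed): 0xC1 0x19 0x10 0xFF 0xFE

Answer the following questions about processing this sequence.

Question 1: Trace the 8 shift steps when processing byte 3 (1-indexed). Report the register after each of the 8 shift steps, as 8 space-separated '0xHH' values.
After byte 1 (0xC1): reg=0xBA
After byte 2 (0x19): reg=0x60
Register before byte 3: 0x60
After XOR with byte 0x10: 0x70

Answer: 0xE0 0xC7 0x89 0x15 0x2A 0x54 0xA8 0x57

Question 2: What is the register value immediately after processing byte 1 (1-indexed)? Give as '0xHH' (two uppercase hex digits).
Answer: 0xBA

Derivation:
After byte 1 (0xC1): reg=0xBA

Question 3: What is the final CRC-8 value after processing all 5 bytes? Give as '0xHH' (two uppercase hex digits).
Answer: 0x44

Derivation:
After byte 1 (0xC1): reg=0xBA
After byte 2 (0x19): reg=0x60
After byte 3 (0x10): reg=0x57
After byte 4 (0xFF): reg=0x51
After byte 5 (0xFE): reg=0x44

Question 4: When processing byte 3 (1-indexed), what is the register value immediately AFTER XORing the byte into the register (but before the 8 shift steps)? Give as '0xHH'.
Register before byte 3: 0x60
Byte 3: 0x10
0x60 XOR 0x10 = 0x70

Answer: 0x70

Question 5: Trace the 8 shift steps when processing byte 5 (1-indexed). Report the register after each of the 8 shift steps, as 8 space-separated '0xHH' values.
After byte 1 (0xC1): reg=0xBA
After byte 2 (0x19): reg=0x60
After byte 3 (0x10): reg=0x57
After byte 4 (0xFF): reg=0x51
Register before byte 5: 0x51
After XOR with byte 0xFE: 0xAF

Answer: 0x59 0xB2 0x63 0xC6 0x8B 0x11 0x22 0x44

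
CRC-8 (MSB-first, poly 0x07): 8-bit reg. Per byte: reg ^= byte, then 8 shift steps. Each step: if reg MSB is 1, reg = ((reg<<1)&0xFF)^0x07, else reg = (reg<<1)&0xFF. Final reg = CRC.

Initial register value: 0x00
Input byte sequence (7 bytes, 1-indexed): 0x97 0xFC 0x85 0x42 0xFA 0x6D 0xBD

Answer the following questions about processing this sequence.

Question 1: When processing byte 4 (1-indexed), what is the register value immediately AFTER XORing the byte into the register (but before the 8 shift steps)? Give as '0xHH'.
Answer: 0x87

Derivation:
Register before byte 4: 0xC5
Byte 4: 0x42
0xC5 XOR 0x42 = 0x87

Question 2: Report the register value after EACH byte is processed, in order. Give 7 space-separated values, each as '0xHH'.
0xEC 0x70 0xC5 0x9C 0x35 0x8F 0x9E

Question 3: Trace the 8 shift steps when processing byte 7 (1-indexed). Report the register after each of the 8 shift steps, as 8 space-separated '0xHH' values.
Answer: 0x64 0xC8 0x97 0x29 0x52 0xA4 0x4F 0x9E

Derivation:
After byte 1 (0x97): reg=0xEC
After byte 2 (0xFC): reg=0x70
After byte 3 (0x85): reg=0xC5
After byte 4 (0x42): reg=0x9C
After byte 5 (0xFA): reg=0x35
After byte 6 (0x6D): reg=0x8F
Register before byte 7: 0x8F
After XOR with byte 0xBD: 0x32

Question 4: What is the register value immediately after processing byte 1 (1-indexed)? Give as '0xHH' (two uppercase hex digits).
After byte 1 (0x97): reg=0xEC

Answer: 0xEC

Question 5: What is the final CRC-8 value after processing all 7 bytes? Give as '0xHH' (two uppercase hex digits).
After byte 1 (0x97): reg=0xEC
After byte 2 (0xFC): reg=0x70
After byte 3 (0x85): reg=0xC5
After byte 4 (0x42): reg=0x9C
After byte 5 (0xFA): reg=0x35
After byte 6 (0x6D): reg=0x8F
After byte 7 (0xBD): reg=0x9E

Answer: 0x9E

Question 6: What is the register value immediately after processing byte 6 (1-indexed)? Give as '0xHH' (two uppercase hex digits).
Answer: 0x8F

Derivation:
After byte 1 (0x97): reg=0xEC
After byte 2 (0xFC): reg=0x70
After byte 3 (0x85): reg=0xC5
After byte 4 (0x42): reg=0x9C
After byte 5 (0xFA): reg=0x35
After byte 6 (0x6D): reg=0x8F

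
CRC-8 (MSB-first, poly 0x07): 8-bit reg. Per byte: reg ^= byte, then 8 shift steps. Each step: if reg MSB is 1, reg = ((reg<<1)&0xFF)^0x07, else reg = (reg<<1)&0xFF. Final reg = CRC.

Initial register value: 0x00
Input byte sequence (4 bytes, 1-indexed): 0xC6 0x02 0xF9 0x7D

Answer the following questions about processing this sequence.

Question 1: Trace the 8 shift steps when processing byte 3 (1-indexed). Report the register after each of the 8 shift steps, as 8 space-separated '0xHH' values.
Answer: 0xC8 0x97 0x29 0x52 0xA4 0x4F 0x9E 0x3B

Derivation:
After byte 1 (0xC6): reg=0x5C
After byte 2 (0x02): reg=0x9D
Register before byte 3: 0x9D
After XOR with byte 0xF9: 0x64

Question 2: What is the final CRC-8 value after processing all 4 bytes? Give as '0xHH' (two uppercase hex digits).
After byte 1 (0xC6): reg=0x5C
After byte 2 (0x02): reg=0x9D
After byte 3 (0xF9): reg=0x3B
After byte 4 (0x7D): reg=0xD5

Answer: 0xD5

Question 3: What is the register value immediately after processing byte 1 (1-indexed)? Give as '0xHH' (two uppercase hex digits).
After byte 1 (0xC6): reg=0x5C

Answer: 0x5C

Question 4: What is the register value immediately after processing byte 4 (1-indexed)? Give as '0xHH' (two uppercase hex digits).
After byte 1 (0xC6): reg=0x5C
After byte 2 (0x02): reg=0x9D
After byte 3 (0xF9): reg=0x3B
After byte 4 (0x7D): reg=0xD5

Answer: 0xD5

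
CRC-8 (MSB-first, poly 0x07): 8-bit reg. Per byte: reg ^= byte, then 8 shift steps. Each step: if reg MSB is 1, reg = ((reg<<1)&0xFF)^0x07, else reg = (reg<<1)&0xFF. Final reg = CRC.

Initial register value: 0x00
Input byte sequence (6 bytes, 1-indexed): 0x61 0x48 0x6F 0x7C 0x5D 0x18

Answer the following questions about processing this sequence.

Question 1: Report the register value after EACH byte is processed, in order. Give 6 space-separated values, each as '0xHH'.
0x20 0x1F 0x57 0xD1 0xAD 0x02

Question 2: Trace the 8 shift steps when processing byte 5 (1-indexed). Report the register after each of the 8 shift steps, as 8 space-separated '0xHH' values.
Answer: 0x1F 0x3E 0x7C 0xF8 0xF7 0xE9 0xD5 0xAD

Derivation:
After byte 1 (0x61): reg=0x20
After byte 2 (0x48): reg=0x1F
After byte 3 (0x6F): reg=0x57
After byte 4 (0x7C): reg=0xD1
Register before byte 5: 0xD1
After XOR with byte 0x5D: 0x8C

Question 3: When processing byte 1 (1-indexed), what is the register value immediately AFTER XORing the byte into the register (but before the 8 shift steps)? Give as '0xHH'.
Answer: 0x61

Derivation:
Register before byte 1: 0x00
Byte 1: 0x61
0x00 XOR 0x61 = 0x61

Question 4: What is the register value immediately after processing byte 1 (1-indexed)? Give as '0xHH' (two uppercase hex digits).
After byte 1 (0x61): reg=0x20

Answer: 0x20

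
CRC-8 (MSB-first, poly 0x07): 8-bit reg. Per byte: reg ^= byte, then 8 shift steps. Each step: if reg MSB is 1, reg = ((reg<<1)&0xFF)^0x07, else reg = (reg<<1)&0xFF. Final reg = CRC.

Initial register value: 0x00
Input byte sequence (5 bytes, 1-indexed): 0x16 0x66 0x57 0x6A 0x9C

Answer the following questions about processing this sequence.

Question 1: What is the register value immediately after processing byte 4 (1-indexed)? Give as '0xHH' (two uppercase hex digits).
Answer: 0xDD

Derivation:
After byte 1 (0x16): reg=0x62
After byte 2 (0x66): reg=0x1C
After byte 3 (0x57): reg=0xF6
After byte 4 (0x6A): reg=0xDD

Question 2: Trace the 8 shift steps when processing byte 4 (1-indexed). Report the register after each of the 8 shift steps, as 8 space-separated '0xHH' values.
After byte 1 (0x16): reg=0x62
After byte 2 (0x66): reg=0x1C
After byte 3 (0x57): reg=0xF6
Register before byte 4: 0xF6
After XOR with byte 0x6A: 0x9C

Answer: 0x3F 0x7E 0xFC 0xFF 0xF9 0xF5 0xED 0xDD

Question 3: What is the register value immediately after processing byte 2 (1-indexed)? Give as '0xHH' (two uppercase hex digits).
After byte 1 (0x16): reg=0x62
After byte 2 (0x66): reg=0x1C

Answer: 0x1C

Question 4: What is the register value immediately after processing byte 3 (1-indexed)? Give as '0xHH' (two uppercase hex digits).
After byte 1 (0x16): reg=0x62
After byte 2 (0x66): reg=0x1C
After byte 3 (0x57): reg=0xF6

Answer: 0xF6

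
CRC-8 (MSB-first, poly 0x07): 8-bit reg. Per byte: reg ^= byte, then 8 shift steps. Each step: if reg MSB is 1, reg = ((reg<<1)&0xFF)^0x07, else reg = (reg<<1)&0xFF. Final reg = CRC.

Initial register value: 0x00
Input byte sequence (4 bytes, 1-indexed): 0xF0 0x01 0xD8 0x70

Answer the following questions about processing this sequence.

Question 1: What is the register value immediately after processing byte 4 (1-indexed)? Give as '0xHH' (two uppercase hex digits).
Answer: 0x2D

Derivation:
After byte 1 (0xF0): reg=0xDE
After byte 2 (0x01): reg=0x13
After byte 3 (0xD8): reg=0x7F
After byte 4 (0x70): reg=0x2D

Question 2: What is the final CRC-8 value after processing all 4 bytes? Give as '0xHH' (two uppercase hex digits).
After byte 1 (0xF0): reg=0xDE
After byte 2 (0x01): reg=0x13
After byte 3 (0xD8): reg=0x7F
After byte 4 (0x70): reg=0x2D

Answer: 0x2D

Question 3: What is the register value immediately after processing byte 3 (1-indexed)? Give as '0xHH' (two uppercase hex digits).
Answer: 0x7F

Derivation:
After byte 1 (0xF0): reg=0xDE
After byte 2 (0x01): reg=0x13
After byte 3 (0xD8): reg=0x7F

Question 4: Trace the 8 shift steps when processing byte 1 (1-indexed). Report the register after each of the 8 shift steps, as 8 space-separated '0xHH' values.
Register before byte 1: 0x00
After XOR with byte 0xF0: 0xF0

Answer: 0xE7 0xC9 0x95 0x2D 0x5A 0xB4 0x6F 0xDE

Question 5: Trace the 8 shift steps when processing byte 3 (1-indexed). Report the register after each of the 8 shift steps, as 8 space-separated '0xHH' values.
Answer: 0x91 0x25 0x4A 0x94 0x2F 0x5E 0xBC 0x7F

Derivation:
After byte 1 (0xF0): reg=0xDE
After byte 2 (0x01): reg=0x13
Register before byte 3: 0x13
After XOR with byte 0xD8: 0xCB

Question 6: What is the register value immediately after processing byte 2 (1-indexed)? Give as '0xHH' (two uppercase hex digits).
Answer: 0x13

Derivation:
After byte 1 (0xF0): reg=0xDE
After byte 2 (0x01): reg=0x13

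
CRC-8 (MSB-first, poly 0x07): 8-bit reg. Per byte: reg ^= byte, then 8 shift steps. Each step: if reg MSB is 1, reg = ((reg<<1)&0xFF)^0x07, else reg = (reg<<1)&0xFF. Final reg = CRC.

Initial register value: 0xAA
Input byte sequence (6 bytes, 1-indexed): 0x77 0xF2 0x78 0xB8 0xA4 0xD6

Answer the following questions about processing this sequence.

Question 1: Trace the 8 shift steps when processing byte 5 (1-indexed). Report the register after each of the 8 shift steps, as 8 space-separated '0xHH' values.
After byte 1 (0x77): reg=0x1D
After byte 2 (0xF2): reg=0x83
After byte 3 (0x78): reg=0xEF
After byte 4 (0xB8): reg=0xA2
Register before byte 5: 0xA2
After XOR with byte 0xA4: 0x06

Answer: 0x0C 0x18 0x30 0x60 0xC0 0x87 0x09 0x12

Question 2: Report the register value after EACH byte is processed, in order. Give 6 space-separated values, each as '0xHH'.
0x1D 0x83 0xEF 0xA2 0x12 0x52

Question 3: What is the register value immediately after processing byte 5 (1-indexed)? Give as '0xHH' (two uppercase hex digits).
Answer: 0x12

Derivation:
After byte 1 (0x77): reg=0x1D
After byte 2 (0xF2): reg=0x83
After byte 3 (0x78): reg=0xEF
After byte 4 (0xB8): reg=0xA2
After byte 5 (0xA4): reg=0x12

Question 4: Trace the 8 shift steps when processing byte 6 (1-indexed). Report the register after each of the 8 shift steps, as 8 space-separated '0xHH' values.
After byte 1 (0x77): reg=0x1D
After byte 2 (0xF2): reg=0x83
After byte 3 (0x78): reg=0xEF
After byte 4 (0xB8): reg=0xA2
After byte 5 (0xA4): reg=0x12
Register before byte 6: 0x12
After XOR with byte 0xD6: 0xC4

Answer: 0x8F 0x19 0x32 0x64 0xC8 0x97 0x29 0x52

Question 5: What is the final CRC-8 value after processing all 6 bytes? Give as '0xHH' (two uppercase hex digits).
Answer: 0x52

Derivation:
After byte 1 (0x77): reg=0x1D
After byte 2 (0xF2): reg=0x83
After byte 3 (0x78): reg=0xEF
After byte 4 (0xB8): reg=0xA2
After byte 5 (0xA4): reg=0x12
After byte 6 (0xD6): reg=0x52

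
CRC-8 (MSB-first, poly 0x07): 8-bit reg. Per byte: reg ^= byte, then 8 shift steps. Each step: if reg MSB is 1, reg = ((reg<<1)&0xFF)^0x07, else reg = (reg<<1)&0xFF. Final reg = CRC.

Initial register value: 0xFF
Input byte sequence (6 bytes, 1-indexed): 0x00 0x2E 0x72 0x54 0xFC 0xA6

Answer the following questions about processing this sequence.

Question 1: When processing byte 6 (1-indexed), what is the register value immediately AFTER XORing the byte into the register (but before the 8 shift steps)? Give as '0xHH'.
Answer: 0x86

Derivation:
Register before byte 6: 0x20
Byte 6: 0xA6
0x20 XOR 0xA6 = 0x86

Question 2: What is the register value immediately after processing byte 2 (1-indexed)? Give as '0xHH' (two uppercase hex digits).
After byte 1 (0x00): reg=0xF3
After byte 2 (0x2E): reg=0x1D

Answer: 0x1D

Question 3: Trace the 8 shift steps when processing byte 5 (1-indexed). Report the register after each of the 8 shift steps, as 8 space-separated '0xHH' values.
Answer: 0xC2 0x83 0x01 0x02 0x04 0x08 0x10 0x20

Derivation:
After byte 1 (0x00): reg=0xF3
After byte 2 (0x2E): reg=0x1D
After byte 3 (0x72): reg=0x0A
After byte 4 (0x54): reg=0x9D
Register before byte 5: 0x9D
After XOR with byte 0xFC: 0x61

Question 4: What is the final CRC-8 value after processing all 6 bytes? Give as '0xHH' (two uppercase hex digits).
After byte 1 (0x00): reg=0xF3
After byte 2 (0x2E): reg=0x1D
After byte 3 (0x72): reg=0x0A
After byte 4 (0x54): reg=0x9D
After byte 5 (0xFC): reg=0x20
After byte 6 (0xA6): reg=0x9B

Answer: 0x9B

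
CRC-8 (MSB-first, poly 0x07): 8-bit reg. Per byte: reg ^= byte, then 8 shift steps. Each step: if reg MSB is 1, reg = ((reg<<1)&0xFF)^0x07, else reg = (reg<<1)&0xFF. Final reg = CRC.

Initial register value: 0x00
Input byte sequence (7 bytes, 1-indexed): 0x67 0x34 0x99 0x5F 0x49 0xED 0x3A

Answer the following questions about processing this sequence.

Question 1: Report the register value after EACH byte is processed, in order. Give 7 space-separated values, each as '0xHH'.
0x32 0x12 0xB8 0xBB 0xD0 0xB3 0xB6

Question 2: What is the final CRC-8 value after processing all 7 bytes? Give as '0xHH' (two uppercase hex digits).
After byte 1 (0x67): reg=0x32
After byte 2 (0x34): reg=0x12
After byte 3 (0x99): reg=0xB8
After byte 4 (0x5F): reg=0xBB
After byte 5 (0x49): reg=0xD0
After byte 6 (0xED): reg=0xB3
After byte 7 (0x3A): reg=0xB6

Answer: 0xB6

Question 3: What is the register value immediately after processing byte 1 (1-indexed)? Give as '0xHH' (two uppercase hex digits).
After byte 1 (0x67): reg=0x32

Answer: 0x32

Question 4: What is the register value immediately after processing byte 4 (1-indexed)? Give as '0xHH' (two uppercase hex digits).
After byte 1 (0x67): reg=0x32
After byte 2 (0x34): reg=0x12
After byte 3 (0x99): reg=0xB8
After byte 4 (0x5F): reg=0xBB

Answer: 0xBB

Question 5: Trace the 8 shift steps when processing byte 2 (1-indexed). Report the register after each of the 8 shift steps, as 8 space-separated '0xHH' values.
Answer: 0x0C 0x18 0x30 0x60 0xC0 0x87 0x09 0x12

Derivation:
After byte 1 (0x67): reg=0x32
Register before byte 2: 0x32
After XOR with byte 0x34: 0x06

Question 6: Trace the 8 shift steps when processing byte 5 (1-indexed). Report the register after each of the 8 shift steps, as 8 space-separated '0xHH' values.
After byte 1 (0x67): reg=0x32
After byte 2 (0x34): reg=0x12
After byte 3 (0x99): reg=0xB8
After byte 4 (0x5F): reg=0xBB
Register before byte 5: 0xBB
After XOR with byte 0x49: 0xF2

Answer: 0xE3 0xC1 0x85 0x0D 0x1A 0x34 0x68 0xD0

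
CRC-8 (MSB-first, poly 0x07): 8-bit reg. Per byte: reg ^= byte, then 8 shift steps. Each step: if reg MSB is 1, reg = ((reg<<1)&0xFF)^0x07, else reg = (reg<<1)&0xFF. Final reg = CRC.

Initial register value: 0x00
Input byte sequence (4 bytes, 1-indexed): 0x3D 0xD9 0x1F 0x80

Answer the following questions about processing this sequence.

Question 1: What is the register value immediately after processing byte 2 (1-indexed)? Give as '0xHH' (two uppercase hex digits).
After byte 1 (0x3D): reg=0xB3
After byte 2 (0xD9): reg=0x11

Answer: 0x11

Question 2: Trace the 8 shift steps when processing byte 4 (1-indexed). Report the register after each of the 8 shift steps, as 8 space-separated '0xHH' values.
Answer: 0x53 0xA6 0x4B 0x96 0x2B 0x56 0xAC 0x5F

Derivation:
After byte 1 (0x3D): reg=0xB3
After byte 2 (0xD9): reg=0x11
After byte 3 (0x1F): reg=0x2A
Register before byte 4: 0x2A
After XOR with byte 0x80: 0xAA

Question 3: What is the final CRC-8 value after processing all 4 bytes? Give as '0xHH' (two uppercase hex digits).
Answer: 0x5F

Derivation:
After byte 1 (0x3D): reg=0xB3
After byte 2 (0xD9): reg=0x11
After byte 3 (0x1F): reg=0x2A
After byte 4 (0x80): reg=0x5F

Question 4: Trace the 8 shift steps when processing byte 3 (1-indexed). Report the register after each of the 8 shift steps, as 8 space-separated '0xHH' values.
After byte 1 (0x3D): reg=0xB3
After byte 2 (0xD9): reg=0x11
Register before byte 3: 0x11
After XOR with byte 0x1F: 0x0E

Answer: 0x1C 0x38 0x70 0xE0 0xC7 0x89 0x15 0x2A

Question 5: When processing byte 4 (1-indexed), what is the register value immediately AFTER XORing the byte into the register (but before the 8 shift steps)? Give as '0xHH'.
Register before byte 4: 0x2A
Byte 4: 0x80
0x2A XOR 0x80 = 0xAA

Answer: 0xAA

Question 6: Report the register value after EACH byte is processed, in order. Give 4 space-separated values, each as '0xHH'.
0xB3 0x11 0x2A 0x5F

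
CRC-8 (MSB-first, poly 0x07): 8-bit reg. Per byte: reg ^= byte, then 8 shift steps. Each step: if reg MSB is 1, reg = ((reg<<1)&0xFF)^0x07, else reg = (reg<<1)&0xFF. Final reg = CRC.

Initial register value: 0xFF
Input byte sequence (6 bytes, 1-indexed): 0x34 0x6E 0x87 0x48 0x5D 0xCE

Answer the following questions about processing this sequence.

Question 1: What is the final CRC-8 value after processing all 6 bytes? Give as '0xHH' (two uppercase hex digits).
Answer: 0x55

Derivation:
After byte 1 (0x34): reg=0x7F
After byte 2 (0x6E): reg=0x77
After byte 3 (0x87): reg=0xDE
After byte 4 (0x48): reg=0xEB
After byte 5 (0x5D): reg=0x0B
After byte 6 (0xCE): reg=0x55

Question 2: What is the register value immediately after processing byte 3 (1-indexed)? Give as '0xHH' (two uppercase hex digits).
After byte 1 (0x34): reg=0x7F
After byte 2 (0x6E): reg=0x77
After byte 3 (0x87): reg=0xDE

Answer: 0xDE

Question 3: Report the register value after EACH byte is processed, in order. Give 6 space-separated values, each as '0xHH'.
0x7F 0x77 0xDE 0xEB 0x0B 0x55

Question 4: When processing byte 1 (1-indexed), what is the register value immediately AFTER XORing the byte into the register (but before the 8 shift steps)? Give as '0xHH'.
Answer: 0xCB

Derivation:
Register before byte 1: 0xFF
Byte 1: 0x34
0xFF XOR 0x34 = 0xCB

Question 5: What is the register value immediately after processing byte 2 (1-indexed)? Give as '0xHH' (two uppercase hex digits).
Answer: 0x77

Derivation:
After byte 1 (0x34): reg=0x7F
After byte 2 (0x6E): reg=0x77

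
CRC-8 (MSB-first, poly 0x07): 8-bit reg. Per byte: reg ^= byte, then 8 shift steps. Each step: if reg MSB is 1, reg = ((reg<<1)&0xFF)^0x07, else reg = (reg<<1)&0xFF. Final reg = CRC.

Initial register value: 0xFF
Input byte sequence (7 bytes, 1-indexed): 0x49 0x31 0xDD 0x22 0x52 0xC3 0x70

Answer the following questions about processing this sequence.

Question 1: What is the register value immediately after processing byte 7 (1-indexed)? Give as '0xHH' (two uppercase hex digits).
After byte 1 (0x49): reg=0x0B
After byte 2 (0x31): reg=0xA6
After byte 3 (0xDD): reg=0x66
After byte 4 (0x22): reg=0xDB
After byte 5 (0x52): reg=0xB6
After byte 6 (0xC3): reg=0x4C
After byte 7 (0x70): reg=0xB4

Answer: 0xB4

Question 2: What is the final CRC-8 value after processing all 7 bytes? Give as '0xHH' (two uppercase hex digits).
After byte 1 (0x49): reg=0x0B
After byte 2 (0x31): reg=0xA6
After byte 3 (0xDD): reg=0x66
After byte 4 (0x22): reg=0xDB
After byte 5 (0x52): reg=0xB6
After byte 6 (0xC3): reg=0x4C
After byte 7 (0x70): reg=0xB4

Answer: 0xB4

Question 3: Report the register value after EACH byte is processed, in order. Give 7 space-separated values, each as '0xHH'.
0x0B 0xA6 0x66 0xDB 0xB6 0x4C 0xB4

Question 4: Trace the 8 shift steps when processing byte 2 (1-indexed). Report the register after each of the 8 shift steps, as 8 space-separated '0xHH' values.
After byte 1 (0x49): reg=0x0B
Register before byte 2: 0x0B
After XOR with byte 0x31: 0x3A

Answer: 0x74 0xE8 0xD7 0xA9 0x55 0xAA 0x53 0xA6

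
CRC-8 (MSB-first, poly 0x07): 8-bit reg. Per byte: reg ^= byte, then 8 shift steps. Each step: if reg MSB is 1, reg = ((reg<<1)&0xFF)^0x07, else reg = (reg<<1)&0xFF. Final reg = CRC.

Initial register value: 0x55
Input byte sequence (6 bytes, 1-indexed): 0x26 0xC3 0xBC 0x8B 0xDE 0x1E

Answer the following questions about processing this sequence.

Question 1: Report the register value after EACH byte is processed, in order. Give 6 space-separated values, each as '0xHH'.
0x5E 0xDA 0x35 0x33 0x8D 0xF0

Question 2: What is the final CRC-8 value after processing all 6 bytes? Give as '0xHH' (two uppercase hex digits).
After byte 1 (0x26): reg=0x5E
After byte 2 (0xC3): reg=0xDA
After byte 3 (0xBC): reg=0x35
After byte 4 (0x8B): reg=0x33
After byte 5 (0xDE): reg=0x8D
After byte 6 (0x1E): reg=0xF0

Answer: 0xF0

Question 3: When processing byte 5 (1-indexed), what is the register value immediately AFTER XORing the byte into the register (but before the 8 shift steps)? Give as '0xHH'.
Register before byte 5: 0x33
Byte 5: 0xDE
0x33 XOR 0xDE = 0xED

Answer: 0xED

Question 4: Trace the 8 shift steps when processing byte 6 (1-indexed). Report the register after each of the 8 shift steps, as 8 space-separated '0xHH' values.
After byte 1 (0x26): reg=0x5E
After byte 2 (0xC3): reg=0xDA
After byte 3 (0xBC): reg=0x35
After byte 4 (0x8B): reg=0x33
After byte 5 (0xDE): reg=0x8D
Register before byte 6: 0x8D
After XOR with byte 0x1E: 0x93

Answer: 0x21 0x42 0x84 0x0F 0x1E 0x3C 0x78 0xF0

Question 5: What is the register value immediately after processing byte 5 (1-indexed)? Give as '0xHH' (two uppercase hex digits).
After byte 1 (0x26): reg=0x5E
After byte 2 (0xC3): reg=0xDA
After byte 3 (0xBC): reg=0x35
After byte 4 (0x8B): reg=0x33
After byte 5 (0xDE): reg=0x8D

Answer: 0x8D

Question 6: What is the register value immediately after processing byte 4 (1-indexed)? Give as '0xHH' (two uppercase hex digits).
After byte 1 (0x26): reg=0x5E
After byte 2 (0xC3): reg=0xDA
After byte 3 (0xBC): reg=0x35
After byte 4 (0x8B): reg=0x33

Answer: 0x33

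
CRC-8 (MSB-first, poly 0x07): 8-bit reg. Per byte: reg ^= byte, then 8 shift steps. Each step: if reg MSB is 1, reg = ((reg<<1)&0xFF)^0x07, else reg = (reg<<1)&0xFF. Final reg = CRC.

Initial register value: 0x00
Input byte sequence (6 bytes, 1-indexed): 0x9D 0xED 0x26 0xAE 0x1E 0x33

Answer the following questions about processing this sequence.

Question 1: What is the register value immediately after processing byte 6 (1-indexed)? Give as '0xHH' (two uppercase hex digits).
After byte 1 (0x9D): reg=0xDA
After byte 2 (0xED): reg=0x85
After byte 3 (0x26): reg=0x60
After byte 4 (0xAE): reg=0x64
After byte 5 (0x1E): reg=0x61
After byte 6 (0x33): reg=0xB9

Answer: 0xB9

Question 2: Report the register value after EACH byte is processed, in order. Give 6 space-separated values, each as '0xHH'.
0xDA 0x85 0x60 0x64 0x61 0xB9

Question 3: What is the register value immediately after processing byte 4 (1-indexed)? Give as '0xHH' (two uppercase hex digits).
After byte 1 (0x9D): reg=0xDA
After byte 2 (0xED): reg=0x85
After byte 3 (0x26): reg=0x60
After byte 4 (0xAE): reg=0x64

Answer: 0x64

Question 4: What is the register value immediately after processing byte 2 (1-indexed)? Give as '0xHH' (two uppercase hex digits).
After byte 1 (0x9D): reg=0xDA
After byte 2 (0xED): reg=0x85

Answer: 0x85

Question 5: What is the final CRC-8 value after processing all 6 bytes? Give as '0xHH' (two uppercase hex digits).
Answer: 0xB9

Derivation:
After byte 1 (0x9D): reg=0xDA
After byte 2 (0xED): reg=0x85
After byte 3 (0x26): reg=0x60
After byte 4 (0xAE): reg=0x64
After byte 5 (0x1E): reg=0x61
After byte 6 (0x33): reg=0xB9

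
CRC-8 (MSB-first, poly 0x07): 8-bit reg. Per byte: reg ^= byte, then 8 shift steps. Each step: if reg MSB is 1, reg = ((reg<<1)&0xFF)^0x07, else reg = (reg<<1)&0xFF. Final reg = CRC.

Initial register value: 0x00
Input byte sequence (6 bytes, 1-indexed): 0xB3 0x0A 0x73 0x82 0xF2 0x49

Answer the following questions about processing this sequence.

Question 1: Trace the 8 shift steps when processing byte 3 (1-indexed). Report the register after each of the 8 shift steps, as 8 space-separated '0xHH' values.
After byte 1 (0xB3): reg=0x10
After byte 2 (0x0A): reg=0x46
Register before byte 3: 0x46
After XOR with byte 0x73: 0x35

Answer: 0x6A 0xD4 0xAF 0x59 0xB2 0x63 0xC6 0x8B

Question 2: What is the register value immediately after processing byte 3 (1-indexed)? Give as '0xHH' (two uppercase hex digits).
Answer: 0x8B

Derivation:
After byte 1 (0xB3): reg=0x10
After byte 2 (0x0A): reg=0x46
After byte 3 (0x73): reg=0x8B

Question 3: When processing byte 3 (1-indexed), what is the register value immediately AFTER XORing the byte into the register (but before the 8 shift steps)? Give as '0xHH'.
Register before byte 3: 0x46
Byte 3: 0x73
0x46 XOR 0x73 = 0x35

Answer: 0x35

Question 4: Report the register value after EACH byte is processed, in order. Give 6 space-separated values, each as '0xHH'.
0x10 0x46 0x8B 0x3F 0x6D 0xFC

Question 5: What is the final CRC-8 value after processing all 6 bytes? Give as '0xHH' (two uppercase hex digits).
Answer: 0xFC

Derivation:
After byte 1 (0xB3): reg=0x10
After byte 2 (0x0A): reg=0x46
After byte 3 (0x73): reg=0x8B
After byte 4 (0x82): reg=0x3F
After byte 5 (0xF2): reg=0x6D
After byte 6 (0x49): reg=0xFC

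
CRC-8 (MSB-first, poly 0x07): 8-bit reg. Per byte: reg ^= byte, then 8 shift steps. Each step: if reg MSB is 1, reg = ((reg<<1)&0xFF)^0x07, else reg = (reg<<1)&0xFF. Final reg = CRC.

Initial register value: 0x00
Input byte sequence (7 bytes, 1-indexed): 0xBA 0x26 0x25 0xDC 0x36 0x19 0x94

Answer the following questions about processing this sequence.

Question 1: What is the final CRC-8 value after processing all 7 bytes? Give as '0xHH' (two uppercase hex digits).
Answer: 0x59

Derivation:
After byte 1 (0xBA): reg=0x2F
After byte 2 (0x26): reg=0x3F
After byte 3 (0x25): reg=0x46
After byte 4 (0xDC): reg=0xCF
After byte 5 (0x36): reg=0xE1
After byte 6 (0x19): reg=0xE6
After byte 7 (0x94): reg=0x59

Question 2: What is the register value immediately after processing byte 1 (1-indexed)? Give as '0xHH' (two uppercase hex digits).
Answer: 0x2F

Derivation:
After byte 1 (0xBA): reg=0x2F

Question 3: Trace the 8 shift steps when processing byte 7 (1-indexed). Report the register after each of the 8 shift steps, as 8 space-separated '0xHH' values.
After byte 1 (0xBA): reg=0x2F
After byte 2 (0x26): reg=0x3F
After byte 3 (0x25): reg=0x46
After byte 4 (0xDC): reg=0xCF
After byte 5 (0x36): reg=0xE1
After byte 6 (0x19): reg=0xE6
Register before byte 7: 0xE6
After XOR with byte 0x94: 0x72

Answer: 0xE4 0xCF 0x99 0x35 0x6A 0xD4 0xAF 0x59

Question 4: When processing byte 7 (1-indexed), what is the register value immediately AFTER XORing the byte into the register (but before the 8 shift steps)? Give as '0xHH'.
Register before byte 7: 0xE6
Byte 7: 0x94
0xE6 XOR 0x94 = 0x72

Answer: 0x72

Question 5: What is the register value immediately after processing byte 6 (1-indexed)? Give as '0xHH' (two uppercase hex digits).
Answer: 0xE6

Derivation:
After byte 1 (0xBA): reg=0x2F
After byte 2 (0x26): reg=0x3F
After byte 3 (0x25): reg=0x46
After byte 4 (0xDC): reg=0xCF
After byte 5 (0x36): reg=0xE1
After byte 6 (0x19): reg=0xE6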